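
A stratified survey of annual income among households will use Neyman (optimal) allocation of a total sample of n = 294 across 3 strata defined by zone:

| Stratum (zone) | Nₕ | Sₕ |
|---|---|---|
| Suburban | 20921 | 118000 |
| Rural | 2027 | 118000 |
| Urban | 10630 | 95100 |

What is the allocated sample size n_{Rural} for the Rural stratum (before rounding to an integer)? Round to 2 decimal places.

Neyman allocation: nₕ = n·NₕSₕ / Σⱼ NⱼSⱼ.
Σ NⱼSⱼ = 20921·118000 + 2027·118000 + 10630·95100 = 3.718777 × 10^9.
n_{Rural} = 294·2027·118000 / (3.718777 × 10^9) = 18.91.

18.91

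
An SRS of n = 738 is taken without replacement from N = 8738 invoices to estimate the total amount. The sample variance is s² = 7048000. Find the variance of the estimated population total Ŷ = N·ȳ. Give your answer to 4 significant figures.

Var(Ŷ) = N²·Var(ȳ) = N²·(1 − n/N)·s²/n.
f = 738/8738 = 0.08445869; Var(ȳ) = 0.91554131·7048000/738 = 8743.5436.
Var(Ŷ) = 8738² · 8743.5436 = 6.6759267 × 10^11.

6.676 × 10^11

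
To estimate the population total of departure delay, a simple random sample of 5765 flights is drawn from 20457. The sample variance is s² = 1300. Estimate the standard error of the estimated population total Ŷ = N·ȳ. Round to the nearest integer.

Var(Ŷ) = N²·Var(ȳ) = N²·(1 − n/N)·s²/n.
f = 5765/20457 = 0.28181063; Var(ȳ) = 0.71818937·1300/5765 = 0.16195077.
Var(Ŷ) = 20457² · 0.16195077 = 6.7774591 × 10^7.
SE(Ŷ) = √(6.7774591 × 10^7) = 8233.

8233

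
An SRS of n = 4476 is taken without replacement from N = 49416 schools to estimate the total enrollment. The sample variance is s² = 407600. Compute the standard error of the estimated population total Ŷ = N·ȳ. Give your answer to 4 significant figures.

449700

Var(Ŷ) = N²·Var(ȳ) = N²·(1 − n/N)·s²/n.
f = 4476/49416 = 0.09057795; Var(ȳ) = 0.90942205·407600/4476 = 82.815109.
Var(Ŷ) = 49416² · 82.815109 = 2.0222961 × 10^11.
SE(Ŷ) = √(2.0222961 × 10^11) = 449700.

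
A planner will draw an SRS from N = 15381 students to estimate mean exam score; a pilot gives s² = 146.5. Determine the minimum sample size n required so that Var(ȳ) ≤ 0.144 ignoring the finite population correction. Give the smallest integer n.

1018

Without fpc, n₀ = s²/D = 146.5/0.144 = 1017.3611.
Rounding up, n = 1018.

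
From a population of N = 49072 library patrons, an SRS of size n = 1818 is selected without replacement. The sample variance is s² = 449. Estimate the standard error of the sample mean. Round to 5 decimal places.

0.48767

Under SRS without replacement, Var(ȳ) = (1 − f)·s²/n with f = n/N = 1818/49072 = 0.03704760.
Var(ȳ) = (1 − 0.03704760)·449/1818 = 0.96295240·0.2469747 = 0.23782488.
SE(ȳ) = √(0.23782488) = 0.48767.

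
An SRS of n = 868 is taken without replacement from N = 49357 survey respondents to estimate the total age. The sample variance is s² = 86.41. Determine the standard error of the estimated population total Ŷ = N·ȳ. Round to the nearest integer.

15435

Var(Ŷ) = N²·Var(ȳ) = N²·(1 − n/N)·s²/n.
f = 868/49357 = 0.01758616; Var(ȳ) = 0.98241384·86.41/868 = 0.097799977.
Var(Ŷ) = 49357² · 0.097799977 = 2.3825184 × 10^8.
SE(Ŷ) = √(2.3825184 × 10^8) = 15435.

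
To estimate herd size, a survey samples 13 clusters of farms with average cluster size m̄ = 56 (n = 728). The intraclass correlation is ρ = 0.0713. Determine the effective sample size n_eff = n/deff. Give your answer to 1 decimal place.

deff = 1 + (56 − 1)·0.0713 = 1 + 3.9215 = 4.9215.
n_eff = 728 / 4.9215 = 147.9.

147.9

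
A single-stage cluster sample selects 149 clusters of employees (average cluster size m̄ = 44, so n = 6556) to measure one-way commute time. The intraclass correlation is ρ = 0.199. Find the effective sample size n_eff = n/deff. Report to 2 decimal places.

685.99

deff = 1 + (44 − 1)·0.199 = 1 + 8.557 = 9.557.
n_eff = 6556 / 9.557 = 685.99.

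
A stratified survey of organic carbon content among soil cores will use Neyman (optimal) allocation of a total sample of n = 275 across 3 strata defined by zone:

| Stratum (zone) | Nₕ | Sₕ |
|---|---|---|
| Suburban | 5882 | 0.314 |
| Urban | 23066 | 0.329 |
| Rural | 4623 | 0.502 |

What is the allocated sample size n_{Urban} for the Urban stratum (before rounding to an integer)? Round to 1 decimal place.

177.5

Neyman allocation: nₕ = n·NₕSₕ / Σⱼ NⱼSⱼ.
Σ NⱼSⱼ = 5882·0.314 + 23066·0.329 + 4623·0.502 = 11756.408.
n_{Urban} = 275·23066·0.329 / 11756.408 = 177.5.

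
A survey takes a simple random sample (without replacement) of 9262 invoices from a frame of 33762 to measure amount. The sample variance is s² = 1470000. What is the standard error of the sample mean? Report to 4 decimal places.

10.7319

Under SRS without replacement, Var(ȳ) = (1 − f)·s²/n with f = n/N = 9262/33762 = 0.27433209.
Var(ȳ) = (1 − 0.27433209)·1470000/9262 = 0.72566791·158.71302 = 115.17295.
SE(ȳ) = √(115.17295) = 10.7319.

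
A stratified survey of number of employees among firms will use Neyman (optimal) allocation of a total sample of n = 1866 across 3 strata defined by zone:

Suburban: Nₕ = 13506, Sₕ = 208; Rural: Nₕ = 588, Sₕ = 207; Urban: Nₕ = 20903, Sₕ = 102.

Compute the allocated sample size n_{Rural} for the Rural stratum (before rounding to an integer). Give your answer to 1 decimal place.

Neyman allocation: nₕ = n·NₕSₕ / Σⱼ NⱼSⱼ.
Σ NⱼSⱼ = 13506·208 + 588·207 + 20903·102 = 5.06307 × 10^6.
n_{Rural} = 1866·588·207 / (5.06307 × 10^6) = 44.9.

44.9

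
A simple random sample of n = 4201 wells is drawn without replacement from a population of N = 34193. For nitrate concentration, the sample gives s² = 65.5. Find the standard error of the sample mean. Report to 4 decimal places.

0.1169

Under SRS without replacement, Var(ȳ) = (1 − f)·s²/n with f = n/N = 4201/34193 = 0.12286140.
Var(ȳ) = (1 − 0.12286140)·65.5/4201 = 0.87713860·0.015591526 = 0.013675929.
SE(ȳ) = √(0.013675929) = 0.1169.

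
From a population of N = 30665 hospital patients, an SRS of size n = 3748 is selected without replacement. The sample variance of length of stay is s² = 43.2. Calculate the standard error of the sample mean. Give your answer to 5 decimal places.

0.10059

Under SRS without replacement, Var(ȳ) = (1 − f)·s²/n with f = n/N = 3748/30665 = 0.12222403.
Var(ȳ) = (1 − 0.12222403)·43.2/3748 = 0.87777597·0.011526147 = 0.010117375.
SE(ȳ) = √(0.010117375) = 0.10059.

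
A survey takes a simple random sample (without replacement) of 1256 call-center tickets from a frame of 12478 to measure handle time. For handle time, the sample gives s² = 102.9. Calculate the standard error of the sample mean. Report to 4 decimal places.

Under SRS without replacement, Var(ȳ) = (1 − f)·s²/n with f = n/N = 1256/12478 = 0.10065716.
Var(ȳ) = (1 − 0.10065716)·102.9/1256 = 0.89934284·0.081926752 = 0.073680238.
SE(ȳ) = √(0.073680238) = 0.2714.

0.2714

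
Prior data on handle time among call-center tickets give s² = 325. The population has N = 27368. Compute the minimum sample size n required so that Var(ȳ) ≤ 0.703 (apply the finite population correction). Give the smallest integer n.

455

Without fpc, n₀ = s²/D = 325/0.703 = 462.3044.
With fpc, (1 − n/N)·s²/n ≤ D requires n ≥ n₀/(1 + n₀/N) = 462.3044/(1 + 462.3044/27368) = 454.6248.
Rounding up, n = 455.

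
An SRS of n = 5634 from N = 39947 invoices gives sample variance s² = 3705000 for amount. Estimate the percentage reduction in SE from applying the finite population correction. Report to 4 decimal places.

f = n/N = 5634/39947 = 0.14103687.
SE_no-fpc = √(s²/n) = 25.643995; SE_fpc = √((1−f)s²/n) = 23.766922.
Ratio = √(1−f) = 0.92680264. Reduction = 100·(1 − 0.92680264) = 7.3197%.

7.3197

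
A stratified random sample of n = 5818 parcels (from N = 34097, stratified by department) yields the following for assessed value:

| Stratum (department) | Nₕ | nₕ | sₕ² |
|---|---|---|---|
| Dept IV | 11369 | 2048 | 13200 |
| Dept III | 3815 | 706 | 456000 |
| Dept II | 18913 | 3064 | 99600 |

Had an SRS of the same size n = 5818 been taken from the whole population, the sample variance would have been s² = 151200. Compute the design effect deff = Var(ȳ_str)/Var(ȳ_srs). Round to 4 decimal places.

0.7218

Var(ȳ_str) = Σ Wₕ²(1−fₕ)sₕ²/nₕ with Wₕ = Nₕ/34097:
  Dept IV: (11369/34097)²·(1−2048/11369)·13200/2048 = 0.5874845
  Dept III: (3815/34097)²·(1−706/3815)·456000/706 = 6.5893574
  Dept II: (18913/34097)²·(1−3064/18913)·99600/3064 = 8.3810904
  → Var(ȳ_str) = 15.557932.
Var(ȳ_srs) = (1 − 5818/34097)·151200/5818 = 21.553904.
deff = 15.557932 / 21.553904 = 0.7218.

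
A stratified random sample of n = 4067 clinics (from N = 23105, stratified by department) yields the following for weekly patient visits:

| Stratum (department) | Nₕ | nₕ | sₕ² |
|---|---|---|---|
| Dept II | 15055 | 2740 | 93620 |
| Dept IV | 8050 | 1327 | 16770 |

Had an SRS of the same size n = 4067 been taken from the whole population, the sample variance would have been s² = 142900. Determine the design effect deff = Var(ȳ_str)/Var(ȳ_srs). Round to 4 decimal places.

Var(ȳ_str) = Σ Wₕ²(1−fₕ)sₕ²/nₕ with Wₕ = Nₕ/23105:
  Dept II: (15055/23105)²·(1−2740/15055)·93620/2740 = 11.866463
  Dept IV: (8050/23105)²·(1−1327/8050)·16770/1327 = 1.2811772
  → Var(ȳ_str) = 13.14764.
Var(ȳ_srs) = (1 − 4067/23105)·142900/4067 = 28.951656.
deff = 13.14764 / 28.951656 = 0.4541.

0.4541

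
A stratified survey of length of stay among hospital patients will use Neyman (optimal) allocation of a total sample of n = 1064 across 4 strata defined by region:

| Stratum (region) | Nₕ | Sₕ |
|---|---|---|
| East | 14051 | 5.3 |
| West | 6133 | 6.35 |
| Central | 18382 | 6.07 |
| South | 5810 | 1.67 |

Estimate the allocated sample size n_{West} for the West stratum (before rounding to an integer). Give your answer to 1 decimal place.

Neyman allocation: nₕ = n·NₕSₕ / Σⱼ NⱼSⱼ.
Σ NⱼSⱼ = 14051·5.3 + 6133·6.35 + 18382·6.07 + 5810·1.67 = 234696.29.
n_{West} = 1064·6133·6.35 / 234696.29 = 176.6.

176.6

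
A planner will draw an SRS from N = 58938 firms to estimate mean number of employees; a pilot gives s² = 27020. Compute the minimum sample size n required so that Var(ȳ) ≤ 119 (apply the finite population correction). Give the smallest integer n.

227

Without fpc, n₀ = s²/D = 27020/119 = 227.0588.
With fpc, (1 − n/N)·s²/n ≤ D requires n ≥ n₀/(1 + n₀/N) = 227.0588/(1 + 227.0588/58938) = 226.1874.
Rounding up, n = 227.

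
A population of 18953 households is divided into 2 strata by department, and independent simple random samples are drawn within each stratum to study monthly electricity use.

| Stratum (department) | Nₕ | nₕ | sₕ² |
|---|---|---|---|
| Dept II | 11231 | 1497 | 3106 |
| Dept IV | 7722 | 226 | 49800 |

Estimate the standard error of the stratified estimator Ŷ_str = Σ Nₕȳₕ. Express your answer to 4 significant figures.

113900

Var(Ŷ_str) = Σₕ Nₕ²(1 − fₕ)sₕ²/nₕ.
Dept II: 11231²·(1 − 1497/11231)·3106/1497 = 2.2682422 × 10^8.
Dept IV: 7722²·(1 − 226/7722)·49800/226 = 1.2754995 × 10^10.
Sum = 1.2981819 × 10^10.
SE = √(1.2981819 × 10^10) = 113900.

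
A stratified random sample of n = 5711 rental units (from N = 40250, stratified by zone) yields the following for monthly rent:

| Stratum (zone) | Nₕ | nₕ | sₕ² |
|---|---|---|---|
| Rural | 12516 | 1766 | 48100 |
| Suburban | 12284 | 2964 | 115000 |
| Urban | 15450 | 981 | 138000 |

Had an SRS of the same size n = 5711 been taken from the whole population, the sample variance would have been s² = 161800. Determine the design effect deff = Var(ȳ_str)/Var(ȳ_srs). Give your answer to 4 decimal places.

Var(ȳ_str) = Σ Wₕ²(1−fₕ)sₕ²/nₕ with Wₕ = Nₕ/40250:
  Rural: (12516/40250)²·(1−1766/12516)·48100/1766 = 2.262021
  Suburban: (12284/40250)²·(1−2964/12284)·115000/2964 = 2.7418494
  Urban: (15450/40250)²·(1−981/15450)·138000/981 = 19.410884
  → Var(ȳ_str) = 24.414754.
Var(ȳ_srs) = (1 − 5711/40250)·161800/5711 = 24.311415.
deff = 24.414754 / 24.311415 = 1.0043.

1.0043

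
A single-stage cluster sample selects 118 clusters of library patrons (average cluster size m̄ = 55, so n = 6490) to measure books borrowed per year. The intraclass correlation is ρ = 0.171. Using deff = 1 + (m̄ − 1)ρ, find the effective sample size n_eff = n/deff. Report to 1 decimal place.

634.2

deff = 1 + (55 − 1)·0.171 = 1 + 9.234 = 10.234.
n_eff = 6490 / 10.234 = 634.2.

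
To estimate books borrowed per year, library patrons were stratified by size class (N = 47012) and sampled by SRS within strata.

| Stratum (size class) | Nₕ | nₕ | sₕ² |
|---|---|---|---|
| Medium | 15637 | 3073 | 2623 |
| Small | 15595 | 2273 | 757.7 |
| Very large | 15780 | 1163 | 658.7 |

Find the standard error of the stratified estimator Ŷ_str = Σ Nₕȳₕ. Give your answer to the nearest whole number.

19173

Var(Ŷ_str) = Σₕ Nₕ²(1 − fₕ)sₕ²/nₕ.
Medium: 15637²·(1 − 3073/15637)·2623/3073 = 1.6769383 × 10^8.
Small: 15595²·(1 − 2273/15595)·757.7/2273 = 6.9255243 × 10^7.
Very large: 15780²·(1 − 1163/15780)·658.7/1163 = 1.306391 × 10^8.
Sum = 3.6758817 × 10^8.
SE = √(3.6758817 × 10^8) = 19173.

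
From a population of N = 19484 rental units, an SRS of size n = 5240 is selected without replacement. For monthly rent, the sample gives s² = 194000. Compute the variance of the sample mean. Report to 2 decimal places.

Under SRS without replacement, Var(ȳ) = (1 − f)·s²/n with f = n/N = 5240/19484 = 0.26893862.
Var(ȳ) = (1 − 0.26893862)·194000/5240 = 0.73106138·37.022901 = 27.066013.

27.07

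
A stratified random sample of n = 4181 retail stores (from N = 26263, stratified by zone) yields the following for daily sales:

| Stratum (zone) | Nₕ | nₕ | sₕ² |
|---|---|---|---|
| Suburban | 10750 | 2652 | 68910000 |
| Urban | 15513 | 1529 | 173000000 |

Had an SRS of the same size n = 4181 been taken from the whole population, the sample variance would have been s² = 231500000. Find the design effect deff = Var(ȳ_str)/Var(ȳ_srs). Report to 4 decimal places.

0.8348

Var(ȳ_str) = Σ Wₕ²(1−fₕ)sₕ²/nₕ with Wₕ = Nₕ/26263:
  Suburban: (10750/26263)²·(1−2652/10750)·68910000/2652 = 3279.4899
  Urban: (15513/26263)²·(1−1529/15513)·173000000/1529 = 35585.835
  → Var(ȳ_str) = 38865.325.
Var(ȳ_srs) = (1 − 4181/26263)·231500000/4181 = 46554.847.
deff = 38865.325 / 46554.847 = 0.8348.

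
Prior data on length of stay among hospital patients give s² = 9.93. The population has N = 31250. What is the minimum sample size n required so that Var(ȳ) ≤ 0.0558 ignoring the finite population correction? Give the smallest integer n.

Without fpc, n₀ = s²/D = 9.93/0.0558 = 177.9570.
Rounding up, n = 178.

178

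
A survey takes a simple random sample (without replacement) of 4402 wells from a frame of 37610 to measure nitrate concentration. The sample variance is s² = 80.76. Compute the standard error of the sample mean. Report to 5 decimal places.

0.12727

Under SRS without replacement, Var(ȳ) = (1 − f)·s²/n with f = n/N = 4402/37610 = 0.11704334.
Var(ȳ) = (1 − 0.11704334)·80.76/4402 = 0.88295666·0.018346206 = 0.016198905.
SE(ȳ) = √(0.016198905) = 0.12727.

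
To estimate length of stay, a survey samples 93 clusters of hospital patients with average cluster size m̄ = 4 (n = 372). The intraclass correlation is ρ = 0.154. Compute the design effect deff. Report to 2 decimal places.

1.46

deff = 1 + (4 − 1)·0.154 = 1 + 0.462 = 1.462.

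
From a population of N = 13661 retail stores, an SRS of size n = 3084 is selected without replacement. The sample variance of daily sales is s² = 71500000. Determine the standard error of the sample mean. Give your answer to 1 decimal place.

Under SRS without replacement, Var(ȳ) = (1 − f)·s²/n with f = n/N = 3084/13661 = 0.22575214.
Var(ȳ) = (1 − 0.22575214)·71500000/3084 = 0.77424786·23184.176 = 17950.299.
SE(ȳ) = √(17950.299) = 134.0.

134.0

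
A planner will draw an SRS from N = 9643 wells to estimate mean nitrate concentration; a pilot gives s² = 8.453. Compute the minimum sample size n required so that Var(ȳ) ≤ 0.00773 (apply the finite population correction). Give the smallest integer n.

983

Without fpc, n₀ = s²/D = 8.453/0.00773 = 1093.5317.
With fpc, (1 − n/N)·s²/n ≤ D requires n ≥ n₀/(1 + n₀/N) = 1093.5317/(1 + 1093.5317/9643) = 982.1539.
Rounding up, n = 983.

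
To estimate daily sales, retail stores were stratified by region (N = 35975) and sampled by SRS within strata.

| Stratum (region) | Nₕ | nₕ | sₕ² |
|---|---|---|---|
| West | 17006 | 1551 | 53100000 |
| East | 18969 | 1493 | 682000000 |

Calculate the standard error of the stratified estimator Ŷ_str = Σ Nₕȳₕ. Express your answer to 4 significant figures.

1.267 × 10^7

Var(Ŷ_str) = Σₕ Nₕ²(1 − fₕ)sₕ²/nₕ.
West: 17006²·(1 − 1551/17006)·53100000/1551 = 8.9981641 × 10^12.
East: 18969²·(1 − 1493/18969)·682000000/1493 = 1.5142969 × 10^14.
Sum = 1.6042785 × 10^14.
SE = √(1.6042785 × 10^14) = 1.267 × 10^7.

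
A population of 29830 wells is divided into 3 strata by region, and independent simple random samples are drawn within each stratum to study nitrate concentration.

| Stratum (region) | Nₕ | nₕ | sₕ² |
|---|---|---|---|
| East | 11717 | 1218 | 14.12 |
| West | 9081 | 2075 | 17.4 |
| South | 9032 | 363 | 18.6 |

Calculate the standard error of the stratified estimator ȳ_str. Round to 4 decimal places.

0.0819

Var(ȳ_str) = Σₕ Wₕ²(1 − fₕ)sₕ²/nₕ with Wₕ = Nₕ/N, N = 29830.
East: Wₕ = 0.39279249; term = 0.39279249²·(1 − 0.10395152)·14.12/1218 = 0.0016026743.
West: Wₕ = 0.30442508; term = 0.30442508²·(1 − 0.22849906)·17.4/2075 = 5.995542 × 10^-4.
South: Wₕ = 0.30278243; term = 0.30278243²·(1 − 0.04019043)·18.6/363 = 0.0045087146.
Sum = 0.0067109431.
SE = √(0.0067109431) = 0.0819.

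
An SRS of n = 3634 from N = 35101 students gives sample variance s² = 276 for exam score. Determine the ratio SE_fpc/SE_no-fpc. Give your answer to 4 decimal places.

f = n/N = 3634/35101 = 0.10352981.
SE_no-fpc = √(s²/n) = 0.27558913; SE_fpc = √((1−f)s²/n) = 0.2609336.
Ratio = √(1−f) = 0.94682110.

0.9468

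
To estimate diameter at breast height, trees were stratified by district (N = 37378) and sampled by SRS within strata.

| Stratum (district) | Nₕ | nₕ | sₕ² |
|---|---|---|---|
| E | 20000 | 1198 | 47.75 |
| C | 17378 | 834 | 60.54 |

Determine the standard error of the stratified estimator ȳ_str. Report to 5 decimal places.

0.16021

Var(ȳ_str) = Σₕ Wₕ²(1 − fₕ)sₕ²/nₕ with Wₕ = Nₕ/N, N = 37378.
E: Wₕ = 0.53507411; term = 0.53507411²·(1 − 0.05990000)·47.75/1198 = 0.010727993.
C: Wₕ = 0.46492589; term = 0.46492589²·(1 − 0.04799171)·60.54/834 = 0.014937728.
Sum = 0.025665721.
SE = √(0.025665721) = 0.16021.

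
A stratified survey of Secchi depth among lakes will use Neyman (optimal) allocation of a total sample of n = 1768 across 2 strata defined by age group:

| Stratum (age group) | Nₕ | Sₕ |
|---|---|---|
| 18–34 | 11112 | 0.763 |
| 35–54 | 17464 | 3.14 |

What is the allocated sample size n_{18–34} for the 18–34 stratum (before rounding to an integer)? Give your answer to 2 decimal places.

Neyman allocation: nₕ = n·NₕSₕ / Σⱼ NⱼSⱼ.
Σ NⱼSⱼ = 11112·0.763 + 17464·3.14 = 63315.416.
n_{18–34} = 1768·11112·0.763 / 63315.416 = 236.75.

236.75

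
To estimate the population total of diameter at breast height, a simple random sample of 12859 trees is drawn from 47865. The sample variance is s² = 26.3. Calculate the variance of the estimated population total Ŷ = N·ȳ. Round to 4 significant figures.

3.427 × 10^6

Var(Ŷ) = N²·Var(ȳ) = N²·(1 − n/N)·s²/n.
f = 12859/47865 = 0.26865142; Var(ȳ) = 0.73134858·26.3/12859 = 0.0014957981.
Var(Ŷ) = 47865² · 0.0014957981 = 3.4269605 × 10^6.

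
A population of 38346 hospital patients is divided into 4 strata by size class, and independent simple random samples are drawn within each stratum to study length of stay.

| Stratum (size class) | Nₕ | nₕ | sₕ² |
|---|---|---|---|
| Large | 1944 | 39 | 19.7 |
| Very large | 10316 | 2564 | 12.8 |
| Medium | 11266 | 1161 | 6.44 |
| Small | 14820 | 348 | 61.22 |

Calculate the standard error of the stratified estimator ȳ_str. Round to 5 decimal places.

0.16623

Var(ȳ_str) = Σₕ Wₕ²(1 − fₕ)sₕ²/nₕ with Wₕ = Nₕ/N, N = 38346.
Large: Wₕ = 0.05069629; term = 0.05069629²·(1 − 0.02006173)·19.7/39 = 0.0012721922.
Very large: Wₕ = 0.26902415; term = 0.26902415²·(1 − 0.24854595)·12.8/2564 = 2.7150442 × 10^-4.
Medium: Wₕ = 0.29379857; term = 0.29379857²·(1 − 0.10305344)·6.44/1161 = 4.2945689 × 10^-4.
Small: Wₕ = 0.38648099; term = 0.38648099²·(1 − 0.02348178)·61.22/348 = 0.025659649.
Sum = 0.027632803.
SE = √(0.027632803) = 0.16623.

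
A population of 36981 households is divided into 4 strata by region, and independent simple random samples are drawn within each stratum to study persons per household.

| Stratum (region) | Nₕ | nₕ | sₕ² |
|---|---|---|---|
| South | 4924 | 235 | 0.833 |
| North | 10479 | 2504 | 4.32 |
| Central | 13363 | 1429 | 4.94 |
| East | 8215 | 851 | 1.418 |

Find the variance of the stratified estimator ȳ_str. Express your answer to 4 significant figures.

Var(ȳ_str) = Σₕ Wₕ²(1 − fₕ)sₕ²/nₕ with Wₕ = Nₕ/N, N = 36981.
South: Wₕ = 0.13314946; term = 0.13314946²·(1 − 0.04772543)·0.833/235 = 5.9843656 × 10^-5.
North: Wₕ = 0.28336173; term = 0.28336173²·(1 − 0.23895410)·4.32/2504 = 1.0542477 × 10^-4.
Central: Wₕ = 0.36134772; term = 0.36134772²·(1 − 0.10693707)·4.94/1429 = 4.0311357 × 10^-4.
East: Wₕ = 0.22214110; term = 0.22214110²·(1 − 0.10359099)·1.418/851 = 7.3707336 × 10^-5.
Sum = 6.4208933 × 10^-4.

6.421 × 10^-4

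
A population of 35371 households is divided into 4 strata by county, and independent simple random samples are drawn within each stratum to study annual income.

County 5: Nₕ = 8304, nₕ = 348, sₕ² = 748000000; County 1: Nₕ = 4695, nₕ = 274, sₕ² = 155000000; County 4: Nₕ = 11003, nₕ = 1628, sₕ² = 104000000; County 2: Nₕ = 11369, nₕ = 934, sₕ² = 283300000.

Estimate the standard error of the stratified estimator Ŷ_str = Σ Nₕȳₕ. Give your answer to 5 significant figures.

Var(Ŷ_str) = Σₕ Nₕ²(1 − fₕ)sₕ²/nₕ.
County 5: 8304²·(1 − 348/8304)·748000000/348 = 1.4200527 × 10^14.
County 1: 4695²·(1 − 274/4695)·155000000/274 = 1.1741869 × 10^13.
County 4: 11003²·(1 − 1628/11003)·104000000/1628 = 6.5896345 × 10^12.
County 2: 11369²·(1 − 934/11369)·283300000/934 = 3.5984413 × 10^13.
Sum = 1.9632119 × 10^14.
SE = √(1.9632119 × 10^14) = 1.4011 × 10^7.

1.4011 × 10^7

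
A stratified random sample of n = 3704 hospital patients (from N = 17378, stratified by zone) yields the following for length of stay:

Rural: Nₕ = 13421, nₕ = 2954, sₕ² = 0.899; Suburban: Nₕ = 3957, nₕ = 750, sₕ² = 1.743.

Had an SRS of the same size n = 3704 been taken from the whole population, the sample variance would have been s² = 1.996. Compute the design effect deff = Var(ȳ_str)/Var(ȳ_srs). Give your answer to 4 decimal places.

Var(ȳ_str) = Σ Wₕ²(1−fₕ)sₕ²/nₕ with Wₕ = Nₕ/17378:
  Rural: (13421/17378)²·(1−2954/13421)·0.899/2954 = 1.4156527 × 10^-4
  Suburban: (3957/17378)²·(1−750/3957)·1.743/750 = 9.7656588 × 10^-5
  → Var(ȳ_str) = 2.3922186 × 10^-4.
Var(ȳ_srs) = (1 − 3704/17378)·1.996/3704 = 4.2401902 × 10^-4.
deff = (2.3922186 × 10^-4) / (4.2401902 × 10^-4) = 0.5642.

0.5642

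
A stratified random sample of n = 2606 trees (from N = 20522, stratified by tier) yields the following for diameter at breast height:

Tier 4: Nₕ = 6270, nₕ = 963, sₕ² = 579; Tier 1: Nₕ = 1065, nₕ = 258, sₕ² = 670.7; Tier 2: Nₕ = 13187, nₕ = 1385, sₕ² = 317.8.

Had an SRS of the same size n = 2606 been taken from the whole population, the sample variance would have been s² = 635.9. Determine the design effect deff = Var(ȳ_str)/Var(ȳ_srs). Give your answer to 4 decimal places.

Var(ȳ_str) = Σ Wₕ²(1−fₕ)sₕ²/nₕ with Wₕ = Nₕ/20522:
  Tier 4: (6270/20522)²·(1−963/6270)·579/963 = 0.04750393
  Tier 1: (1065/20522)²·(1−258/1065)·670.7/258 = 0.0053050854
  Tier 2: (13187/20522)²·(1−1385/13187)·317.8/1385 = 0.084794243
  → Var(ȳ_str) = 0.13760326.
Var(ȳ_srs) = (1 − 2606/20522)·635.9/2606 = 0.21302756.
deff = 0.13760326 / 0.21302756 = 0.6459.

0.6459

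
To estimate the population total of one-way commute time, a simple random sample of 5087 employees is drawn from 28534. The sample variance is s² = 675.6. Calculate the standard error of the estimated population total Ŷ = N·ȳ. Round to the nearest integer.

Var(Ŷ) = N²·Var(ȳ) = N²·(1 − n/N)·s²/n.
f = 5087/28534 = 0.17827854; Var(ȳ) = 0.82172146·675.6/5087 = 0.1091321.
Var(Ŷ) = 28534² · 0.1091321 = 8.8854172 × 10^7.
SE(Ŷ) = √(8.8854172 × 10^7) = 9426.

9426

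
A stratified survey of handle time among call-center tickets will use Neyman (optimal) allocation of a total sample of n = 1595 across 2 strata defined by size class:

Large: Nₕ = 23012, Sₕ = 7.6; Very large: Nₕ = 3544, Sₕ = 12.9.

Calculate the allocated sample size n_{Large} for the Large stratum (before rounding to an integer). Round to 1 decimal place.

1264.5

Neyman allocation: nₕ = n·NₕSₕ / Σⱼ NⱼSⱼ.
Σ NⱼSⱼ = 23012·7.6 + 3544·12.9 = 220608.8.
n_{Large} = 1595·23012·7.6 / 220608.8 = 1264.5.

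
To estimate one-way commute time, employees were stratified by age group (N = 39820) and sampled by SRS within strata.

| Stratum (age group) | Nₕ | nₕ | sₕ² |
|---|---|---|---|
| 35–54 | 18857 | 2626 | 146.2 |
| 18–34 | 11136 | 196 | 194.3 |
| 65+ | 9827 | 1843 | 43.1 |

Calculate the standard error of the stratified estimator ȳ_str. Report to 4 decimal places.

0.2968

Var(ȳ_str) = Σₕ Wₕ²(1 − fₕ)sₕ²/nₕ with Wₕ = Nₕ/N, N = 39820.
35–54: Wₕ = 0.47355600; term = 0.47355600²·(1 − 0.13925863)·146.2/2626 = 0.010746524.
18–34: Wₕ = 0.27965846; term = 0.27965846²·(1 − 0.01760057)·194.3/196 = 0.076165932.
65+: Wₕ = 0.24678553; term = 0.24678553²·(1 − 0.18754452)·43.1/1843 = 0.0011571533.
Sum = 0.088069609.
SE = √(0.088069609) = 0.2968.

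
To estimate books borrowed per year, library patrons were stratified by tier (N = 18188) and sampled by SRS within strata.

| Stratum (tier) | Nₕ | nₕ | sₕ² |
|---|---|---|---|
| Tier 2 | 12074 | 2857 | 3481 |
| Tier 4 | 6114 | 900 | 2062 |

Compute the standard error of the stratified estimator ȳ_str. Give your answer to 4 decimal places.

0.7941

Var(ȳ_str) = Σₕ Wₕ²(1 − fₕ)sₕ²/nₕ with Wₕ = Nₕ/N, N = 18188.
Tier 2: Wₕ = 0.66384429; term = 0.66384429²·(1 − 0.23662415)·3481/2857 = 0.40988748.
Tier 4: Wₕ = 0.33615571; term = 0.33615571²·(1 − 0.14720314)·2062/900 = 0.22078661.
Sum = 0.63067409.
SE = √(0.63067409) = 0.7941.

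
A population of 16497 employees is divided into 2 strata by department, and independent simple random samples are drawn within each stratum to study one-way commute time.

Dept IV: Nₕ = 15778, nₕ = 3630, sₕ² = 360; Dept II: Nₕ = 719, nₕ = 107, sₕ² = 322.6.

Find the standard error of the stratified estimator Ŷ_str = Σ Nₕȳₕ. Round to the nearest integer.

4509

Var(Ŷ_str) = Σₕ Nₕ²(1 − fₕ)sₕ²/nₕ.
Dept IV: 15778²·(1 − 3630/15778)·360/3630 = 1.9008708 × 10^7.
Dept II: 719²·(1 − 107/719)·322.6/107 = 1.3266639 × 10^6.
Sum = 2.0335372 × 10^7.
SE = √(2.0335372 × 10^7) = 4509.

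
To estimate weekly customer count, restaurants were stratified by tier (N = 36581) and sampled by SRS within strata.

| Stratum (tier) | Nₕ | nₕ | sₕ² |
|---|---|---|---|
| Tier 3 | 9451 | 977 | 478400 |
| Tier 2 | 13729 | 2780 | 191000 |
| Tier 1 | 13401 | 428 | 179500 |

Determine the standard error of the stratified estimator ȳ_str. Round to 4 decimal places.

9.5661

Var(ȳ_str) = Σₕ Wₕ²(1 − fₕ)sₕ²/nₕ with Wₕ = Nₕ/N, N = 36581.
Tier 3: Wₕ = 0.25835816; term = 0.25835816²·(1 − 0.10337530)·478400/977 = 29.305672.
Tier 2: Wₕ = 0.37530412; term = 0.37530412²·(1 − 0.20249108)·191000/2780 = 7.7177514.
Tier 1: Wₕ = 0.36633772; term = 0.36633772²·(1 − 0.03193792)·179500/428 = 54.486281.
Sum = 91.509704.
SE = √(91.509704) = 9.5661.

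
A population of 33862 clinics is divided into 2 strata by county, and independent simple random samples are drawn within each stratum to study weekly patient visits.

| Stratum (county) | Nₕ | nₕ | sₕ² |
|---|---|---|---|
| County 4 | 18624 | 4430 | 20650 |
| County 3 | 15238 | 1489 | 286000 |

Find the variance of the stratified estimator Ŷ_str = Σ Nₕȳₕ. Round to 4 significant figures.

Var(Ŷ_str) = Σₕ Nₕ²(1 − fₕ)sₕ²/nₕ.
County 4: 18624²·(1 − 4430/18624)·20650/4430 = 1.2322366 × 10^9.
County 3: 15238²·(1 − 1489/15238)·286000/1489 = 4.0241153 × 10^10.
Sum = 4.147339 × 10^10.

4.147 × 10^10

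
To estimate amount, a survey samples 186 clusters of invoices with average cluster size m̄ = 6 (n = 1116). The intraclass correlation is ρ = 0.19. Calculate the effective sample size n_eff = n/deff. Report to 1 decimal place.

572.3

deff = 1 + (6 − 1)·0.19 = 1 + 0.95 = 1.95.
n_eff = 1116 / 1.95 = 572.3.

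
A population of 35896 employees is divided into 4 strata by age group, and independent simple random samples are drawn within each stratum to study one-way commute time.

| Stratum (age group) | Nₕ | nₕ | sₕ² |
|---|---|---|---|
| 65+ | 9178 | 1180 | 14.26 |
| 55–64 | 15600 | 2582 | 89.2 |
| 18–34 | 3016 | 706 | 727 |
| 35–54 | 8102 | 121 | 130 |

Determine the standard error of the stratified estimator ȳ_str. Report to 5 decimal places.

0.25616

Var(ȳ_str) = Σₕ Wₕ²(1 − fₕ)sₕ²/nₕ with Wₕ = Nₕ/N, N = 35896.
65+: Wₕ = 0.25568308; term = 0.25568308²·(1 − 0.12856832)·14.26/1180 = 6.8845389 × 10^-4.
55–64: Wₕ = 0.43458881; term = 0.43458881²·(1 − 0.16551282)·89.2/2582 = 0.0054448431.
18–34: Wₕ = 0.08402050; term = 0.08402050²·(1 − 0.23408488)·727/706 = 0.0055677652.
35–54: Wₕ = 0.22570760; term = 0.22570760²·(1 − 0.01493458)·130/121 = 0.053915721.
Sum = 0.065616783.
SE = √(0.065616783) = 0.25616.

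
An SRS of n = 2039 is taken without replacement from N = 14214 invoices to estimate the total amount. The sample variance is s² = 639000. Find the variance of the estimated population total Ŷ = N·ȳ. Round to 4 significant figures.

Var(Ŷ) = N²·Var(ȳ) = N²·(1 − n/N)·s²/n.
f = 2039/14214 = 0.14345012; Var(ȳ) = 0.85654988·639000/2039 = 268.43324.
Var(Ŷ) = 14214² · 268.43324 = 5.423366 × 10^10.

5.423 × 10^10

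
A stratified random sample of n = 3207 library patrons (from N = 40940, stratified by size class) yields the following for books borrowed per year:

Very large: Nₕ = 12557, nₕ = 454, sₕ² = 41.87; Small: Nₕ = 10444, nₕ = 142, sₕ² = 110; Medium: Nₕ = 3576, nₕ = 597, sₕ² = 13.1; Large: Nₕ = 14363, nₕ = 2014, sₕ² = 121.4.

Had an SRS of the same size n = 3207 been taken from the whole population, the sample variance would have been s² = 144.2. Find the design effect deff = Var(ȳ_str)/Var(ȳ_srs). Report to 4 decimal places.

Var(ȳ_str) = Σ Wₕ²(1−fₕ)sₕ²/nₕ with Wₕ = Nₕ/40940:
  Very large: (12557/40940)²·(1−454/12557)·41.87/454 = 0.0083623889
  Small: (10444/40940)²·(1−142/10444)·110/142 = 0.049727551
  Medium: (3576/40940)²·(1−597/3576)·13.1/597 = 1.3946631 × 10^-4
  Large: (14363/40940)²·(1−2014/14363)·121.4/2014 = 0.0063788222
  → Var(ȳ_str) = 0.064608228.
Var(ȳ_srs) = (1 − 3207/40940)·144.2/3207 = 0.041441913.
deff = 0.064608228 / 0.041441913 = 1.5590.

1.5590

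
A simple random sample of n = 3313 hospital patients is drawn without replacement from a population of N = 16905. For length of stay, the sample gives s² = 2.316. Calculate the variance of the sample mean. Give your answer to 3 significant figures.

5.62 × 10^-4

Under SRS without replacement, Var(ȳ) = (1 − f)·s²/n with f = n/N = 3313/16905 = 0.19597752.
Var(ȳ) = (1 − 0.19597752)·2.316/3313 = 0.80402248·6.9906429 × 10^-4 = 5.620634 × 10^-4.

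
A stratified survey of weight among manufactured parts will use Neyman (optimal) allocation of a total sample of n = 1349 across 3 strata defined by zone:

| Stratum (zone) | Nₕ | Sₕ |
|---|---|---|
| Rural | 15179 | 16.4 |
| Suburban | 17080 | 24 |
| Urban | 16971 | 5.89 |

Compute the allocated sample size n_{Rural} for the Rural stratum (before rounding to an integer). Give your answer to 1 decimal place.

442.6

Neyman allocation: nₕ = n·NₕSₕ / Σⱼ NⱼSⱼ.
Σ NⱼSⱼ = 15179·16.4 + 17080·24 + 16971·5.89 = 758814.79.
n_{Rural} = 1349·15179·16.4 / 758814.79 = 442.6.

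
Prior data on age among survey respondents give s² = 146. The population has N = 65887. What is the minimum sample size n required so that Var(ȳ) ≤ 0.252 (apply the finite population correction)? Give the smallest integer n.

Without fpc, n₀ = s²/D = 146/0.252 = 579.3651.
With fpc, (1 − n/N)·s²/n ≤ D requires n ≥ n₀/(1 + n₀/N) = 579.3651/(1 + 579.3651/65887) = 574.3150.
Rounding up, n = 575.

575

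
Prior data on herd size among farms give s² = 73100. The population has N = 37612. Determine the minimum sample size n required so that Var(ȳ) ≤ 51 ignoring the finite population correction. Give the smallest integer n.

Without fpc, n₀ = s²/D = 73100/51 = 1433.3333.
Rounding up, n = 1434.

1434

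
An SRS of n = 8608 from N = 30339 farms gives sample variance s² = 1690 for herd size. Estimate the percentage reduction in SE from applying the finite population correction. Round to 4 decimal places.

15.3671

f = n/N = 8608/30339 = 0.28372722.
SE_no-fpc = √(s²/n) = 0.44309028; SE_fpc = √((1−f)s²/n) = 0.37500016.
Ratio = √(1−f) = 0.84632900. Reduction = 100·(1 − 0.84632900) = 15.3671%.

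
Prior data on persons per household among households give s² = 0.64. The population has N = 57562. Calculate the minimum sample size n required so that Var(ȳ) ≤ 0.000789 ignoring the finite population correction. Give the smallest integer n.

Without fpc, n₀ = s²/D = 0.64/0.000789 = 811.1534.
Rounding up, n = 812.

812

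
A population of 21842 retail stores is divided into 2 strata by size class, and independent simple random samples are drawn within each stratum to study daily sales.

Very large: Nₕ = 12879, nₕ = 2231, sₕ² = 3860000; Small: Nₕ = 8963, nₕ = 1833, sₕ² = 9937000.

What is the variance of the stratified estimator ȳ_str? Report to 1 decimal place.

1223.5

Var(ȳ_str) = Σₕ Wₕ²(1 − fₕ)sₕ²/nₕ with Wₕ = Nₕ/N, N = 21842.
Very large: Wₕ = 0.58964381; term = 0.58964381²·(1 − 0.17322774)·3860000/2231 = 497.33968.
Small: Wₕ = 0.41035619; term = 0.41035619²·(1 − 0.20450742)·9937000/1833 = 726.19114.
Sum = 1223.5308.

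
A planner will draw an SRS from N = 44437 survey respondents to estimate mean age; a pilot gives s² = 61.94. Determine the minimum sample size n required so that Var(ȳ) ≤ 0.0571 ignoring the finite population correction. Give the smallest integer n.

Without fpc, n₀ = s²/D = 61.94/0.0571 = 1084.7636.
Rounding up, n = 1085.

1085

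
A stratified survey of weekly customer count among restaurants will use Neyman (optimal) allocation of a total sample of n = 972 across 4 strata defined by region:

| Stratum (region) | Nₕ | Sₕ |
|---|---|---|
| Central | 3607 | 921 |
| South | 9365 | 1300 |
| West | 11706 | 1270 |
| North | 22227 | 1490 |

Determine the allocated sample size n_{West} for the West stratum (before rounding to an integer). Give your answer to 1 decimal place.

227.6

Neyman allocation: nₕ = n·NₕSₕ / Σⱼ NⱼSⱼ.
Σ NⱼSⱼ = 3607·921 + 9365·1300 + 11706·1270 + 22227·1490 = 6.3481397 × 10^7.
n_{West} = 972·11706·1270 / (6.3481397 × 10^7) = 227.6.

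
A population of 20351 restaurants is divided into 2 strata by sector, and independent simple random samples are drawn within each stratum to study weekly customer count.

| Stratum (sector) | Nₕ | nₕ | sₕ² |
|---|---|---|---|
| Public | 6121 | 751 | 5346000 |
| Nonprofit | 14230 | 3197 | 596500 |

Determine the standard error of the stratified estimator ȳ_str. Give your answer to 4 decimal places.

25.2128

Var(ȳ_str) = Σₕ Wₕ²(1 − fₕ)sₕ²/nₕ with Wₕ = Nₕ/N, N = 20351.
Public: Wₕ = 0.30077146; term = 0.30077146²·(1 − 0.12269237)·5346000/751 = 564.95541.
Nonprofit: Wₕ = 0.69922854; term = 0.69922854²·(1 − 0.22466620)·596500/3197 = 70.728561.
Sum = 635.68397.
SE = √(635.68397) = 25.2128.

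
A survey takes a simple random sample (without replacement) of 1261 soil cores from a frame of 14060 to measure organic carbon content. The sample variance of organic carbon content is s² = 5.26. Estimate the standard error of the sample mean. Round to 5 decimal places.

Under SRS without replacement, Var(ȳ) = (1 − f)·s²/n with f = n/N = 1261/14060 = 0.08968706.
Var(ȳ) = (1 − 0.08968706)·5.26/1261 = 0.91031294·0.0041712926 = 0.0037971817.
SE(ȳ) = √(0.0037971817) = 0.06162.

0.06162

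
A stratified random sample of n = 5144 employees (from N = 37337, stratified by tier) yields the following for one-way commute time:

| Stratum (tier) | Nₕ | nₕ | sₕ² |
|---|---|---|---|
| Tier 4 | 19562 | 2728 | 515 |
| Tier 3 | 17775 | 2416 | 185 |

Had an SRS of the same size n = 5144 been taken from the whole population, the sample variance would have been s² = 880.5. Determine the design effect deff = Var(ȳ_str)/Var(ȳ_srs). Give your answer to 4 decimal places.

Var(ȳ_str) = Σ Wₕ²(1−fₕ)sₕ²/nₕ with Wₕ = Nₕ/37337:
  Tier 4: (19562/37337)²·(1−2728/19562)·515/2728 = 0.044594839
  Tier 3: (17775/37337)²·(1−2416/17775)·185/2416 = 0.014995761
  → Var(ȳ_str) = 0.0595906.
Var(ȳ_srs) = (1 − 5144/37337)·880.5/5144 = 0.14758779.
deff = 0.0595906 / 0.14758779 = 0.4038.

0.4038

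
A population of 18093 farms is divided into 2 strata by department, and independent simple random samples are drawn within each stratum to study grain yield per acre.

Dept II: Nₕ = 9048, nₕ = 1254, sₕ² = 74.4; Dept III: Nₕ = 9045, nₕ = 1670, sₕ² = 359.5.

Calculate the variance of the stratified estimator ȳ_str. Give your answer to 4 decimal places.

Var(ȳ_str) = Σₕ Wₕ²(1 − fₕ)sₕ²/nₕ with Wₕ = Nₕ/N, N = 18093.
Dept II: Wₕ = 0.50008290; term = 0.50008290²·(1 − 0.13859416)·74.4/1254 = 0.01278107.
Dept III: Wₕ = 0.49991710; term = 0.49991710²·(1 − 0.18463239)·359.5/1670 = 0.043866386.
Sum = 0.056647456.

0.0566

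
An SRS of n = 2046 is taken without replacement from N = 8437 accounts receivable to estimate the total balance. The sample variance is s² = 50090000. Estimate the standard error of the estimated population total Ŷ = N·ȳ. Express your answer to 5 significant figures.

Var(Ŷ) = N²·Var(ȳ) = N²·(1 − n/N)·s²/n.
f = 2046/8437 = 0.24250326; Var(ȳ) = 0.75749674·50090000/2046 = 18544.972.
Var(Ŷ) = 8437² · 18544.972 = 1.3200862 × 10^12.
SE(Ŷ) = √(1.3200862 × 10^12) = 1.1490 × 10^6.

1.1490 × 10^6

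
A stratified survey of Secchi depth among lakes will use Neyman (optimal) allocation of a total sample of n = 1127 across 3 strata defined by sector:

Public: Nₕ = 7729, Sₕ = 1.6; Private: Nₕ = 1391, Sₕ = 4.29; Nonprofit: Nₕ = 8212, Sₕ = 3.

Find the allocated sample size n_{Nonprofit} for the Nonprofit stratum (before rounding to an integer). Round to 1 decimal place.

Neyman allocation: nₕ = n·NₕSₕ / Σⱼ NⱼSⱼ.
Σ NⱼSⱼ = 7729·1.6 + 1391·4.29 + 8212·3 = 42969.79.
n_{Nonprofit} = 1127·8212·3 / 42969.79 = 646.1.

646.1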